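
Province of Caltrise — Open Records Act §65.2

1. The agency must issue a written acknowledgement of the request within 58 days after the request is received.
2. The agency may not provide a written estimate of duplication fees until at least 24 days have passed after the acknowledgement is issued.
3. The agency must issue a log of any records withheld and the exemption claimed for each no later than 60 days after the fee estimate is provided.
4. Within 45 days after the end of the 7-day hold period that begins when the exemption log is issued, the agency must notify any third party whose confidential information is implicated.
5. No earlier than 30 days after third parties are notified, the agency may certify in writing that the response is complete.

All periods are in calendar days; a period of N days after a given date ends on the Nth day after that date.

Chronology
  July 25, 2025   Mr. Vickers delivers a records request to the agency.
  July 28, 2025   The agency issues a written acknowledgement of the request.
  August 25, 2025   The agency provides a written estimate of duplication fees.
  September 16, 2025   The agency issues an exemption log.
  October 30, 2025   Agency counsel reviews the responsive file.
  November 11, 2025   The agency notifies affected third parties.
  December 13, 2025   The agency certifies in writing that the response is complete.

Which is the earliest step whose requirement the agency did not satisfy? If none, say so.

(1) due by July 25, 2025 + 58 days = September 21, 2025; completed July 28, 2025, before the deadline.
(2) permitted from July 28, 2025 + 24 days = August 21, 2025 onward; August 25, 2025 is on or after that date.
(3) due by August 25, 2025 + 60 days = October 24, 2025; completed September 16, 2025, before the deadline.
(4) due by September 23, 2025 + 45 days = November 7, 2025; November 11, 2025 misses that deadline by 4 days.
No need to go further; step 4 was not satisfied.

Step 4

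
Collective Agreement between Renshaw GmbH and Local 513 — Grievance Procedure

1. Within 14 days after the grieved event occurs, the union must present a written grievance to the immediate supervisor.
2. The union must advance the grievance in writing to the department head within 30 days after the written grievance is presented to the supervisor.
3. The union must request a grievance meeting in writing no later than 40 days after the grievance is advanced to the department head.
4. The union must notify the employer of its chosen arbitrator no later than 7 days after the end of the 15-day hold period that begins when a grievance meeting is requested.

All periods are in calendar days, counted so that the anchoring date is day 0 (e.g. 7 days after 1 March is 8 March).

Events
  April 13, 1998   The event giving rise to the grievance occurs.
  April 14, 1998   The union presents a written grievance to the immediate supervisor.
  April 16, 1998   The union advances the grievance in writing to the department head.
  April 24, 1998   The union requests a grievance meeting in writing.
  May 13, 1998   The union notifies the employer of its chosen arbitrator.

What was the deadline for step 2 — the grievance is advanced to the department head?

May 14, 1998

Step 2 runs from April 14, 1998, when the written grievance is presented to the supervisor. 30 days after April 14, 1998 is May 14, 1998.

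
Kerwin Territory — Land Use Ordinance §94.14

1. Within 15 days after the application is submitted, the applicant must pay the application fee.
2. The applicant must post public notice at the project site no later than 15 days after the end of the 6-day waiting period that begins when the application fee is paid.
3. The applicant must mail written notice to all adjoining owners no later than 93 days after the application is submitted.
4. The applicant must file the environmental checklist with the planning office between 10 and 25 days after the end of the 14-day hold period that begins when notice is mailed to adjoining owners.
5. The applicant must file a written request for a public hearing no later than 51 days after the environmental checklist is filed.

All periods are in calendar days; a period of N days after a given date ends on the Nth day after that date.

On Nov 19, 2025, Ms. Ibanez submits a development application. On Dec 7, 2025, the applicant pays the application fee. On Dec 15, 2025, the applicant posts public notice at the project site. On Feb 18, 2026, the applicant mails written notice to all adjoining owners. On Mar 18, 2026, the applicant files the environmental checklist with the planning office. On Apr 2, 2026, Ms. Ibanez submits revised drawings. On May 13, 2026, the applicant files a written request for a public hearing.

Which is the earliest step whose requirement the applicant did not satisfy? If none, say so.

(1) due by Nov 19, 2025 + 15 days = Dec 4, 2025; Dec 7, 2025 misses that deadline by 3 days.
The analysis stops there.

Step 1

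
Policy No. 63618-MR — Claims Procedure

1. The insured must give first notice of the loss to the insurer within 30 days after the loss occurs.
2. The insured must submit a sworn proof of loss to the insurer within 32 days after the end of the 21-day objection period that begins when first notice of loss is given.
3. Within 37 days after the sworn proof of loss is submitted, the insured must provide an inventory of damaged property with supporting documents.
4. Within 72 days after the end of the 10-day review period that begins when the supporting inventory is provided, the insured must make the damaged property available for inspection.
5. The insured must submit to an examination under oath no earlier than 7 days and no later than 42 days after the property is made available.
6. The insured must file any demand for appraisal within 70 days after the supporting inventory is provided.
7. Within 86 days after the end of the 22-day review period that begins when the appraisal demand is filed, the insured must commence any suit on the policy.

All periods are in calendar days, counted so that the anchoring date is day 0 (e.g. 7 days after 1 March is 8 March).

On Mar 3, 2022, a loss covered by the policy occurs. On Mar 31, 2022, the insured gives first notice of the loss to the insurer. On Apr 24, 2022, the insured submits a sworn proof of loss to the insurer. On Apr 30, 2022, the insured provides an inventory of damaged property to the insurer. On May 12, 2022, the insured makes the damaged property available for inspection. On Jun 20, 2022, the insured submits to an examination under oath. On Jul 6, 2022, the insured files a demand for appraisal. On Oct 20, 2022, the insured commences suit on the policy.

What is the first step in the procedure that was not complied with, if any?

None — every step was satisfied

(1) due by Mar 3, 2022 + 30 days = Apr 2, 2022; completed Mar 31, 2022, before the deadline.
(2) due by Apr 21, 2022 + 32 days = May 23, 2022; Apr 24, 2022 is within that limit.
(3) due by Apr 24, 2022 + 37 days = May 31, 2022; Apr 30, 2022 is within that limit.
(4) due by May 10, 2022 + 72 days = Jul 21, 2022; done May 12, 2022 — timely.
(5) the permitted window runs from May 12, 2022 + 7 = May 19, 2022 to May 12, 2022 + 42 = Jun 23, 2022; done Jun 20, 2022 — within the window.
(6) due by Apr 30, 2022 + 70 days = Jul 9, 2022; done Jul 6, 2022 — timely.
(7) due by Jul 28, 2022 + 86 days = Oct 22, 2022; completed Oct 20, 2022, before the deadline.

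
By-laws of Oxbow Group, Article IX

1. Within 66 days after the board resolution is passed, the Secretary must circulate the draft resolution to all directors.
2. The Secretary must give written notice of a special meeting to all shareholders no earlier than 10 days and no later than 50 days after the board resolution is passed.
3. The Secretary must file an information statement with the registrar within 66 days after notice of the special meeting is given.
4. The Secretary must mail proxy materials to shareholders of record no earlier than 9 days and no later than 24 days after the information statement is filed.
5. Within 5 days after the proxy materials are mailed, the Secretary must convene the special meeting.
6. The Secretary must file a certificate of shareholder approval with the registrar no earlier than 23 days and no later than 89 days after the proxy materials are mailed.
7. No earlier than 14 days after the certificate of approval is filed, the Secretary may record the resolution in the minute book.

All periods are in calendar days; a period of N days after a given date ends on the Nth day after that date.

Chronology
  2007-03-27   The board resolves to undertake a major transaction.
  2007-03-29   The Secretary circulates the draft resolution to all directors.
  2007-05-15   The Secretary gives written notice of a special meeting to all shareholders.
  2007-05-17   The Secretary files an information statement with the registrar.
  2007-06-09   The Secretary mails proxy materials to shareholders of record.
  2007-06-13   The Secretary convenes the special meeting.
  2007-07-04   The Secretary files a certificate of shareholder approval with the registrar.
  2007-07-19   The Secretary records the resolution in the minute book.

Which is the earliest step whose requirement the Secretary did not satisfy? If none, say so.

None — every step was satisfied

(1) due by 2007-03-27 + 66 days = 2007-06-01; 2007-03-29 is within that limit.
(2) the permitted window runs from 2007-03-27 + 10 = 2007-04-06 to 2007-03-27 + 50 = 2007-05-16; 2007-05-15 falls inside that range.
(3) due by 2007-05-15 + 66 days = 2007-07-20; 2007-05-17 is within that limit.
(4) the permitted window runs from 2007-05-17 + 9 = 2007-05-26 to 2007-05-17 + 24 = 2007-06-10; done 2007-06-09, which is between those dates.
(5) due by 2007-06-09 + 5 days = 2007-06-14; completed 2007-06-13, before the deadline.
(6) the permitted window runs from 2007-06-09 + 23 = 2007-07-02 to 2007-06-09 + 89 = 2007-09-06; 2007-07-04 falls inside that range.
(7) permitted from 2007-07-04 + 14 days = 2007-07-18 onward; done 2007-07-19 — permitted.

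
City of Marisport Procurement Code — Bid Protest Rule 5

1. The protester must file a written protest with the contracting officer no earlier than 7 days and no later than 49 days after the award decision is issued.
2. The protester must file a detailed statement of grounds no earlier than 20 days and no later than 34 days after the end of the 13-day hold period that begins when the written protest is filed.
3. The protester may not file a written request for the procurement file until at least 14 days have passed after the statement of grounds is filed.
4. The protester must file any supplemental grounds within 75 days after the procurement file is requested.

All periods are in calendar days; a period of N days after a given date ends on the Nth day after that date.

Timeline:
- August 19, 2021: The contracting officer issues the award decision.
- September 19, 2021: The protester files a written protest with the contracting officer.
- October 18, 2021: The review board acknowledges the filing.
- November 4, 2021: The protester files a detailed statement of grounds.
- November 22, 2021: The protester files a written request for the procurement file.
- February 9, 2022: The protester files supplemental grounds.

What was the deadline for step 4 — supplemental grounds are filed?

Step 4 runs from November 22, 2021, when the procurement file is requested. 75 days after November 22, 2021 is February 5, 2022.

February 5, 2022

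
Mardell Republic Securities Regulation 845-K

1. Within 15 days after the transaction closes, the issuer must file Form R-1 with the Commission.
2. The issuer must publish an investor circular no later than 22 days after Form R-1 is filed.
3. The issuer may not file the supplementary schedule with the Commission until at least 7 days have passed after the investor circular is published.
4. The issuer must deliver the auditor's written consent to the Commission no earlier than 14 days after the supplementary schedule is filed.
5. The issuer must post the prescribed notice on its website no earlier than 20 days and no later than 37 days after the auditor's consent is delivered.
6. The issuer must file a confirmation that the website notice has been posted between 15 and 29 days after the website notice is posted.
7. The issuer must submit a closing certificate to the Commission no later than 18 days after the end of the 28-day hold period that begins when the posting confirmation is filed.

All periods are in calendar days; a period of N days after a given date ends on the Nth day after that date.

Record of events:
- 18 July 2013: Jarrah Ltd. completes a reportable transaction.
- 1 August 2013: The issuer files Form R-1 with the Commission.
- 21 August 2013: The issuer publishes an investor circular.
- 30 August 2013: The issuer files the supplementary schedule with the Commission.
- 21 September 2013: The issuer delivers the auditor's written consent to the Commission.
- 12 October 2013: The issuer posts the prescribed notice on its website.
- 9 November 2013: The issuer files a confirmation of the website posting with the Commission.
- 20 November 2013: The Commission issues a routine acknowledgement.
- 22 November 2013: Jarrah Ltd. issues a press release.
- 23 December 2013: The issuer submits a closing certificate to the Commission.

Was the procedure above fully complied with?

Step 1 — counting 15 days from 18 July 2013 (when the transaction closes) gives a deadline of 2 August 2013; 1 August 2013 is within that limit.
Step 2 — counting 22 days from 1 August 2013 (when Form R-1 is filed) gives a deadline of 23 August 2013; 21 August 2013 is within that limit.
Step 3 — must wait 7 days from 21 August 2013 (when the investor circular is published), so not before 28 August 2013; 30 August 2013 is on or after that date.
Step 4 — must wait 14 days from 30 August 2013 (when the supplementary schedule is filed), so not before 13 September 2013; done 21 September 2013 — permitted.
Step 5 — 20 and 37 days from 21 September 2013 (when the auditor's consent is delivered) are 11 October 2013 and 28 October 2013 respectively; 12 October 2013 falls inside that range.
Step 6 — 15 and 29 days from 12 October 2013 (when the website notice is posted) are 27 October 2013 and 10 November 2013 respectively; done 9 November 2013, which is between those dates.
Step 7 — counting 18 days from 7 December 2013 (end of the 28-day hold period, which began when the posting confirmation is filed on 9 November 2013) gives a deadline of 25 December 2013; completed 23 December 2013, before the deadline.

Yes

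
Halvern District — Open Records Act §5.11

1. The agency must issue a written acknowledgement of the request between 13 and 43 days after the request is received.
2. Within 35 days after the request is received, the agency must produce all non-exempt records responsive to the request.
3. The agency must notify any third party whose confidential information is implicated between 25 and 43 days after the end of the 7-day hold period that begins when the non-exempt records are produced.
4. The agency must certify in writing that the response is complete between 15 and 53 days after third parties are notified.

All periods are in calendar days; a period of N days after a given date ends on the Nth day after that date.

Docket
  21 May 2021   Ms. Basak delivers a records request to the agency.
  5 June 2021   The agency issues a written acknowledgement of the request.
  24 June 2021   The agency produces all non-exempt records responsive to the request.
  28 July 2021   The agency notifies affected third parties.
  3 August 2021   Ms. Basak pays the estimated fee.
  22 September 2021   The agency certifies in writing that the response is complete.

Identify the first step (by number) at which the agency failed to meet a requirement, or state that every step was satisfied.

Step 4

Step 1: the window is 13–43 days after 21 May 2021 (when the request is received), so 3 June 2021 through 3 July 2021; done 5 June 2021, which is between those dates.
Step 2: 35 days after 21 May 2021 (when the request is received) is 25 June 2021; done 24 June 2021 — timely.
Step 3: the window is 25–43 days after 1 July 2021 (end of the 7-day hold period, which began when the non-exempt records are produced on 24 June 2021), so 26 July 2021 through 13 August 2021; 28 July 2021 falls inside that range.
Step 4: the window is 15–53 days after 28 July 2021 (when third parties are notified), so 12 August 2021 through 19 September 2021; 22 September 2021 is 3 days past the end of the window.
That is the first point of non-compliance.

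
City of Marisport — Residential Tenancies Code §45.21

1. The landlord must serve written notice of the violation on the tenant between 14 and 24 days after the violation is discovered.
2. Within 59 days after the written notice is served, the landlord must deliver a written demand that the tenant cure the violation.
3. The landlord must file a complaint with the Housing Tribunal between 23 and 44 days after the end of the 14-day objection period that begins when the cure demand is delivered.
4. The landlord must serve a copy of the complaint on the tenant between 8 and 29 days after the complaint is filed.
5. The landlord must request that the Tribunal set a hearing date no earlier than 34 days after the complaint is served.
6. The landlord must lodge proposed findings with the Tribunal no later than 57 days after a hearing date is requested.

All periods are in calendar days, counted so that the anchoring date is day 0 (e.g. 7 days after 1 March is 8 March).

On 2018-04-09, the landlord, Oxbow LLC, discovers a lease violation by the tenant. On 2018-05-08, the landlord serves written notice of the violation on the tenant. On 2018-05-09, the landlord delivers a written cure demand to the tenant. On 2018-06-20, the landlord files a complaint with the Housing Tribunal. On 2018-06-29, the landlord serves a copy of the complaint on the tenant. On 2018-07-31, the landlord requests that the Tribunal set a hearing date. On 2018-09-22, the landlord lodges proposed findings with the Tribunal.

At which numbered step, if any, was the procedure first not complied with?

(1) the permitted window runs from 2018-04-09 + 14 = 2018-04-23 to 2018-04-09 + 24 = 2018-05-03; 2018-05-08 is 5 days past the end of the window.
The procedure was therefore not followed at step 1.

Step 1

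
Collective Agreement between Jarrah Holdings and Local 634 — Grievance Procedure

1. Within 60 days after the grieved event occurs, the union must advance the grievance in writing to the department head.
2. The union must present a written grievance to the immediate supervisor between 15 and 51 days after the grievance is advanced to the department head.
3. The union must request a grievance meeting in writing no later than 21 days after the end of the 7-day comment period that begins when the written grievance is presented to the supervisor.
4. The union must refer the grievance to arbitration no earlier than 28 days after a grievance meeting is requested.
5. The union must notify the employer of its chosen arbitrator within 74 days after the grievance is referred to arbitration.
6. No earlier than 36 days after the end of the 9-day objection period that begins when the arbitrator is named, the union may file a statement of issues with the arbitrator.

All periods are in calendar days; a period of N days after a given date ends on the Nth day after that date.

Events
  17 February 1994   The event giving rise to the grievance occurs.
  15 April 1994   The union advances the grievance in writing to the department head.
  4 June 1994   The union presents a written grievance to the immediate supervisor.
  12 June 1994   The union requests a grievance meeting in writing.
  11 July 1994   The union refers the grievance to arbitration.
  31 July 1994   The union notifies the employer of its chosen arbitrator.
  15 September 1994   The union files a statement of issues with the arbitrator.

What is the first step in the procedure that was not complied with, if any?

Step 1: 60 days after 17 February 1994 (when the grieved event occurs) is 18 April 1994; done 15 April 1994 — timely.
Step 2: the window is 15–51 days after 15 April 1994 (when the grievance is advanced to the department head), so 30 April 1994 through 5 June 1994; 4 June 1994 falls inside that range.
Step 3: 21 days after 11 June 1994 (end of the 7-day comment period, which began when the written grievance is presented to the supervisor on 4 June 1994) is 2 July 1994; done 12 June 1994 — timely.
Step 4: the earliest permitted date is 28 days after 12 June 1994 (when a grievance meeting is requested), i.e. 10 July 1994; 11 July 1994 is on or after that date.
Step 5: 74 days after 11 July 1994 (when the grievance is referred to arbitration) is 23 September 1994; 31 July 1994 is within that limit.
Step 6: the earliest permitted date is 36 days after 9 August 1994 (end of the 9-day objection period, which began when the arbitrator is named on 31 July 1994), i.e. 14 September 1994; done 15 September 1994, after the minimum wait.

None — every step was satisfied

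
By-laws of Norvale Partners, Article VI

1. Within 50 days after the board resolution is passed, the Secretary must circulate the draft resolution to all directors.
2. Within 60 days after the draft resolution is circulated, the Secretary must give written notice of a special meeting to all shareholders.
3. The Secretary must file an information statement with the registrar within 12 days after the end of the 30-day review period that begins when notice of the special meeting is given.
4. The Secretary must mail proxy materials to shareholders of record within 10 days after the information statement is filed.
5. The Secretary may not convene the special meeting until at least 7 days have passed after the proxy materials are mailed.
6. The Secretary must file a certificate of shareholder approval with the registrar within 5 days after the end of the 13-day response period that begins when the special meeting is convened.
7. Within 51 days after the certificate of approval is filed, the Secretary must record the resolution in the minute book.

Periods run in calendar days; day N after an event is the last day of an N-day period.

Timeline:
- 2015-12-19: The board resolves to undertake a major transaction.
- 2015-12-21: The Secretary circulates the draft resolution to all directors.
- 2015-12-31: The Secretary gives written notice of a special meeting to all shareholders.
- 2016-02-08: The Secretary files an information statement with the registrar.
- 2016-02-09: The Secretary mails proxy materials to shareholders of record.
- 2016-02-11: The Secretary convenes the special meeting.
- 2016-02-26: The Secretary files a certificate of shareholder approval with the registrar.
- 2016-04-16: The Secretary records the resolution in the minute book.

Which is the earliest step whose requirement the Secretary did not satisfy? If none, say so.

Step 5

Step 1 — counting 50 days from 2015-12-19 (when the board resolution is passed) gives a deadline of 2016-02-07; completed 2015-12-21, before the deadline.
Step 2 — counting 60 days from 2015-12-21 (when the draft resolution is circulated) gives a deadline of 2016-02-19; completed 2015-12-31, before the deadline.
Step 3 — counting 12 days from 2016-01-30 (end of the 30-day review period, which began when notice of the special meeting is given on 2015-12-31) gives a deadline of 2016-02-11; completed 2016-02-08, before the deadline.
Step 4 — counting 10 days from 2016-02-08 (when the information statement is filed) gives a deadline of 2016-02-18; completed 2016-02-09, before the deadline.
Step 5 — must wait 7 days from 2016-02-09 (when the proxy materials are mailed), so not before 2016-02-16; acted on 2016-02-11, 5 days prematurely.
The procedure was therefore not followed at step 5.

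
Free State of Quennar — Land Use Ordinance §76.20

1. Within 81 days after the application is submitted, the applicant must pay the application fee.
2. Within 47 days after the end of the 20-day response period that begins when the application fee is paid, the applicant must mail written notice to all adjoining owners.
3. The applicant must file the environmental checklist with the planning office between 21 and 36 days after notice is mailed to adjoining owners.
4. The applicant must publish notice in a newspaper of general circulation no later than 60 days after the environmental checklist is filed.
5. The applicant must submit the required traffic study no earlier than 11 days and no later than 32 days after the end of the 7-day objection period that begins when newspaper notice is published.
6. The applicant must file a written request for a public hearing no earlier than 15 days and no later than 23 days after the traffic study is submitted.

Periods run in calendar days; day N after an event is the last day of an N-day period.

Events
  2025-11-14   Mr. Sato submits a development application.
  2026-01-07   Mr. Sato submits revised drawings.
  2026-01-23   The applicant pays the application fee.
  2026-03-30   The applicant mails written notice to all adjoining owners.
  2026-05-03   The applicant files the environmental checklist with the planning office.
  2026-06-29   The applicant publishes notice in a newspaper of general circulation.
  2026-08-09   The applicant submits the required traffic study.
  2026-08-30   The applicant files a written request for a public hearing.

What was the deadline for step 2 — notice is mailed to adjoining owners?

The application fee is paid on 2026-01-23; the 20-day response period therefore ends 2026-02-12, and step 2 runs from that date. 47 days after 2026-02-12 is 2026-03-31.

2026-03-31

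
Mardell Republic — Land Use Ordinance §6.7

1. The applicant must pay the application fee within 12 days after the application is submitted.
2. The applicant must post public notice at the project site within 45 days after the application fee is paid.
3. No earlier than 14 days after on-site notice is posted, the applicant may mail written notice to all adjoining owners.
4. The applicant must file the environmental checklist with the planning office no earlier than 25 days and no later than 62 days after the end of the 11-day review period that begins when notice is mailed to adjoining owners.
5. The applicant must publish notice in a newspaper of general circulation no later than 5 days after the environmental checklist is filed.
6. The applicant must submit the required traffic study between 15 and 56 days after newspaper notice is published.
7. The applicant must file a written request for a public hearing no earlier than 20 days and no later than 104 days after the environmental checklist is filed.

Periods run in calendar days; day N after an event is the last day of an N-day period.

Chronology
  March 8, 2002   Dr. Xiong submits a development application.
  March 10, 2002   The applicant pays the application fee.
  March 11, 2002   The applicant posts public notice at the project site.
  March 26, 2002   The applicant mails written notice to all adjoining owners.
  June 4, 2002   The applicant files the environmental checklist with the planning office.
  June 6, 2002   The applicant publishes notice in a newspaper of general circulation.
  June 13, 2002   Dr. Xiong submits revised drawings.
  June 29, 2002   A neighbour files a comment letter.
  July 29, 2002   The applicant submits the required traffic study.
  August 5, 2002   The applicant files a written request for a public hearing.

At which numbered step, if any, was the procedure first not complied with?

None — every step was satisfied

(1) due by March 8, 2002 + 12 days = March 20, 2002; March 10, 2002 is within that limit.
(2) due by March 10, 2002 + 45 days = April 24, 2002; done March 11, 2002 — timely.
(3) permitted from March 11, 2002 + 14 days = March 25, 2002 onward; March 26, 2002 is on or after that date.
(4) the permitted window runs from April 6, 2002 + 25 = May 1, 2002 to April 6, 2002 + 62 = June 7, 2002; done June 4, 2002 — within the window.
(5) due by June 4, 2002 + 5 days = June 9, 2002; done June 6, 2002 — timely.
(6) the permitted window runs from June 6, 2002 + 15 = June 21, 2002 to June 6, 2002 + 56 = August 1, 2002; done July 29, 2002, which is between those dates.
(7) the permitted window runs from June 4, 2002 + 20 = June 24, 2002 to June 4, 2002 + 104 = September 16, 2002; done August 5, 2002, which is between those dates.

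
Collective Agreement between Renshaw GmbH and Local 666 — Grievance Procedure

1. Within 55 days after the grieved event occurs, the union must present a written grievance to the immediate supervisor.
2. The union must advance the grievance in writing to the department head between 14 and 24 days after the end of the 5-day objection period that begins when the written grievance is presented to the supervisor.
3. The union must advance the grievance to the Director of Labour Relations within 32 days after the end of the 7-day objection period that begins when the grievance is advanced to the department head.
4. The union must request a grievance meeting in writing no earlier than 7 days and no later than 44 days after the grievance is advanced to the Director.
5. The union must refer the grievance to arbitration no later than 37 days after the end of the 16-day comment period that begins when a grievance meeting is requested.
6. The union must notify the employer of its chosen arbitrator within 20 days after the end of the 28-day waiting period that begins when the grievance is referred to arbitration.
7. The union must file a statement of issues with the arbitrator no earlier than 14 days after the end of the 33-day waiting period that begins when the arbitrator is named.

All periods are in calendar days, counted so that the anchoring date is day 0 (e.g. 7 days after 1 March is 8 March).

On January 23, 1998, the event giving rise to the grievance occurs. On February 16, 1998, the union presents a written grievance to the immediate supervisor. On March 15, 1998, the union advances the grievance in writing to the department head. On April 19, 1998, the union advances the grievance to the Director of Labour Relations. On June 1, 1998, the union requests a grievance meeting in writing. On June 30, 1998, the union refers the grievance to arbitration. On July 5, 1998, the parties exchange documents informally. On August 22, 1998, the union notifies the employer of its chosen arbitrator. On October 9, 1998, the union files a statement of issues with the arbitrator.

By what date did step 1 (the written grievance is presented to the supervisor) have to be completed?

Step 1 runs from January 23, 1998, when the grieved event occurs. 55 days after January 23, 1998 is March 19, 1998.

March 19, 1998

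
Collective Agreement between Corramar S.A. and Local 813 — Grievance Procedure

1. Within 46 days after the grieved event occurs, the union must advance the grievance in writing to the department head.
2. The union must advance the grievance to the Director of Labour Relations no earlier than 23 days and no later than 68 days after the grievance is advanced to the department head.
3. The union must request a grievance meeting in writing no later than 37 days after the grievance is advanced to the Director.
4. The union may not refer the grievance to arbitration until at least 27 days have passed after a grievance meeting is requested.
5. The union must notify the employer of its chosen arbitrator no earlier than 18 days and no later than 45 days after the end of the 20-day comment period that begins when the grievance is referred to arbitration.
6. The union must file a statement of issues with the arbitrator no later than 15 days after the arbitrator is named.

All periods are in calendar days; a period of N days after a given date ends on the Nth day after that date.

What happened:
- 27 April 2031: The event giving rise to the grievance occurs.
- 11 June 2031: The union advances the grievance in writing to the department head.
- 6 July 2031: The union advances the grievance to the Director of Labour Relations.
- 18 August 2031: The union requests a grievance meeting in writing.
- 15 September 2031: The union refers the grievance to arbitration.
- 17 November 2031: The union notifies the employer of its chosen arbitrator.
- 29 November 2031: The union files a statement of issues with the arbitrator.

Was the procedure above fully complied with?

Step 1: 46 days after 27 April 2031 (when the grieved event occurs) is 12 June 2031; completed 11 June 2031, before the deadline.
Step 2: the window is 23–68 days after 11 June 2031 (when the grievance is advanced to the department head), so 4 July 2031 through 18 August 2031; done 6 July 2031 — within the window.
Step 3: 37 days after 6 July 2031 (when the grievance is advanced to the Director) is 12 August 2031; 18 August 2031 misses that deadline by 6 days.
Later steps need not be reached.

No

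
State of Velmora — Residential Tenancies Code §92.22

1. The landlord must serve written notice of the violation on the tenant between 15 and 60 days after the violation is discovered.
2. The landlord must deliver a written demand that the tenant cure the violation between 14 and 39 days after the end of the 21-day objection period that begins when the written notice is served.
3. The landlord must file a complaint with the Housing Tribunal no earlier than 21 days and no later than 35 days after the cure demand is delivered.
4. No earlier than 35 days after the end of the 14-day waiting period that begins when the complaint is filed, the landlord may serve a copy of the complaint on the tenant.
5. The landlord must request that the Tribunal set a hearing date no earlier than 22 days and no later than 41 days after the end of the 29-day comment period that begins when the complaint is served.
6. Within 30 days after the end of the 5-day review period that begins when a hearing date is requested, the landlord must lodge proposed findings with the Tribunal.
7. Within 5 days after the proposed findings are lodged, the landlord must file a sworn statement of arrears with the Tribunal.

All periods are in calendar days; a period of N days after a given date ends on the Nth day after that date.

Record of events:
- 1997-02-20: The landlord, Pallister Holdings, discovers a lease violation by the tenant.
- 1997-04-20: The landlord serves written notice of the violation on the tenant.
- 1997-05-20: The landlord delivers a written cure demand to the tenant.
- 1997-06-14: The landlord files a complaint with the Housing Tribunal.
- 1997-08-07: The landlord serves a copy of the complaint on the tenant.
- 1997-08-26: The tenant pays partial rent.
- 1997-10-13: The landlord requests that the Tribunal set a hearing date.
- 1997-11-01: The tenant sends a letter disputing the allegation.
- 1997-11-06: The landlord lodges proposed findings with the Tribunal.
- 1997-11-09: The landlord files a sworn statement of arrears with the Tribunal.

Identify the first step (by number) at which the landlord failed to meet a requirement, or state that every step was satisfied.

Step 2

Step 1 — 15 and 60 days from 1997-02-20 (when the violation is discovered) are 1997-03-07 and 1997-04-21 respectively; done 1997-04-20 — within the window.
Step 2 — 14 and 39 days from 1997-05-11 (end of the 21-day objection period, which began when the written notice is served on 1997-04-20) are 1997-05-25 and 1997-06-19 respectively; done 1997-05-20 — 5 days before the window opened.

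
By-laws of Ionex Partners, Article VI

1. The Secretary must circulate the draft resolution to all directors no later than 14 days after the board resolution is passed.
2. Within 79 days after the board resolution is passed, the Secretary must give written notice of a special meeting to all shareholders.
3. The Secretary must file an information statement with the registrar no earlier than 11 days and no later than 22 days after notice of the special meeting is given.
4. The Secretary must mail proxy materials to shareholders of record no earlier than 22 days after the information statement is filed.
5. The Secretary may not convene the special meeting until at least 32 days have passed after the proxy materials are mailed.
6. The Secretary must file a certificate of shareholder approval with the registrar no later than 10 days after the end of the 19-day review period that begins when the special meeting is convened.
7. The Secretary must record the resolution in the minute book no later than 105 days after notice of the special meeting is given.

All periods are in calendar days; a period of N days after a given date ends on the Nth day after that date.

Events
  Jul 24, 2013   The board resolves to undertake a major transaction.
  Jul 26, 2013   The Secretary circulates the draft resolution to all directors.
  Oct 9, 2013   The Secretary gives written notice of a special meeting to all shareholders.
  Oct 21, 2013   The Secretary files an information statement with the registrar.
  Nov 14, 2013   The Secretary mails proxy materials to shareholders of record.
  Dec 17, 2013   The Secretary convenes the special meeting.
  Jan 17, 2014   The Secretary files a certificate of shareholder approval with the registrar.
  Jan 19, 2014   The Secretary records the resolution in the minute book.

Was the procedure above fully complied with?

Step 1 — counting 14 days from Jul 24, 2013 (when the board resolution is passed) gives a deadline of Aug 7, 2013; Jul 26, 2013 is within that limit.
Step 2 — counting 79 days from Jul 24, 2013 (when the board resolution is passed) gives a deadline of Oct 11, 2013; Oct 9, 2013 is within that limit.
Step 3 — 11 and 22 days from Oct 9, 2013 (when notice of the special meeting is given) are Oct 20, 2013 and Oct 31, 2013 respectively; done Oct 21, 2013 — within the window.
Step 4 — must wait 22 days from Oct 21, 2013 (when the information statement is filed), so not before Nov 12, 2013; Nov 14, 2013 is on or after that date.
Step 5 — must wait 32 days from Nov 14, 2013 (when the proxy materials are mailed), so not before Dec 16, 2013; done Dec 17, 2013 — permitted.
Step 6 — counting 10 days from Jan 5, 2014 (end of the 19-day review period, which began when the special meeting is convened on Dec 17, 2013) gives a deadline of Jan 15, 2014; done Jan 17, 2014 — 2 days late.
The analysis stops there.

No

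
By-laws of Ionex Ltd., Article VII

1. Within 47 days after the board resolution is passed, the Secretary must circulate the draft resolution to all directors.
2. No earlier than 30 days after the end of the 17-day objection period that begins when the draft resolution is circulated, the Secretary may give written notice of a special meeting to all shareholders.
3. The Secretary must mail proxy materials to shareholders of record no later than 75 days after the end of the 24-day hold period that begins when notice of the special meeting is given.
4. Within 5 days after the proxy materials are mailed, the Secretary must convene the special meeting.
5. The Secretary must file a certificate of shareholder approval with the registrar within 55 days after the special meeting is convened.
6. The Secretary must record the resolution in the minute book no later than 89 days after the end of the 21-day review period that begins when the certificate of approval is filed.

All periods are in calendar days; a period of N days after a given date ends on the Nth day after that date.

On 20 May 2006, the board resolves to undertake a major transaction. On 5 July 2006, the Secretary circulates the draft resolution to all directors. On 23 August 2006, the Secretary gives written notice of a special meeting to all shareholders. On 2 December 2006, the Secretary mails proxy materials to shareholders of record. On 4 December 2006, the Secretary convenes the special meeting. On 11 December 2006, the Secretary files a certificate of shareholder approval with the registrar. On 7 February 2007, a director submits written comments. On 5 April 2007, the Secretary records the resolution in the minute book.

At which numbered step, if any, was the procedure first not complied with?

(1) due by 20 May 2006 + 47 days = 6 July 2006; done 5 July 2006 — timely.
(2) permitted from 22 July 2006 + 30 days = 21 August 2006 onward; done 23 August 2006 — permitted.
(3) due by 16 September 2006 + 75 days = 30 November 2006; done 2 December 2006 — 2 days late.
Later steps need not be reached.

Step 3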